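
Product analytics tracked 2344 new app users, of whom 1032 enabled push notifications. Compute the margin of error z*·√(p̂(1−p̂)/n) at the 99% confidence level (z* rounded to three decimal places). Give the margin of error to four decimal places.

ME = 0.0264

With x = 1032 successes in n = 2344, p̂ = 0.44027.
SE = √(p̂(1−p̂)/n) = √(0.246433/2344) = 0.010253.
The 99% critical value is z* = 2.576.
Margin of error = z*·SE = 2.576 × 0.010253 = 0.0264.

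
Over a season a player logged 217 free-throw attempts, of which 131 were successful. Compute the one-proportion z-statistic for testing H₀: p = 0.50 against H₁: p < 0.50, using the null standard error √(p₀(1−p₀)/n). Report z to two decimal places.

The sample proportion is 131/217 = 0.60369.
Null standard error: √(0.50·0.50/217) = √0.001152074 = 0.033942.
z = (0.60369 − 0.50)/0.033942 = 0.10369/0.033942 = 3.05.

z = 3.05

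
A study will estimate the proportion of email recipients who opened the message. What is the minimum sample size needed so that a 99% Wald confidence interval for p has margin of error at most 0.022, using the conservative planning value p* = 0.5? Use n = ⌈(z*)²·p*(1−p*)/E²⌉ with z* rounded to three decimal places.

The 99% critical value is z* = 2.576.
p*(1−p*) = 0.50·0.50 = 0.2500.
Required n before rounding: 6.635776 × 0.2500 / 0.022² = 3427.570.
⌈3427.570⌉ = 3428.

n = 3428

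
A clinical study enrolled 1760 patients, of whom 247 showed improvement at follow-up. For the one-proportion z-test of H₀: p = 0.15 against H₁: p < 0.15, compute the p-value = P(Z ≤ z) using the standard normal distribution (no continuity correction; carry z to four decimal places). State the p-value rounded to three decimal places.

p̂ = 247/1760 = 0.14034.
Under H₀, SE = √(p₀(1−p₀)/n) = √(0.15·0.85/1760) = √0.000072443 = 0.008511.
z = (p̂ − p₀)/SE = (247/1760 − 0.15)/0.008511 ≈ -1.1348.
From the standard normal, P(Z ≤ z) = 0.128.

p-value = 0.128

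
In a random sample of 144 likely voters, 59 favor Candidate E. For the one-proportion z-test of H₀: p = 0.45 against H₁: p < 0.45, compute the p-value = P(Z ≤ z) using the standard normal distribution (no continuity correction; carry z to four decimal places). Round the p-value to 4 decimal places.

p-value = 0.1656

Sample proportion p̂ = 59/144 = 0.40972.
Under H₀, SE = √(p₀(1−p₀)/n) = √(0.45·0.55/144) = √0.001718750 = 0.041458.
Test statistic (full precision, shown to 4 dp): z = (59/144 − 0.45)/SE₀ ≈ -0.9715.
From the standard normal, P(Z ≤ z) = 0.1656.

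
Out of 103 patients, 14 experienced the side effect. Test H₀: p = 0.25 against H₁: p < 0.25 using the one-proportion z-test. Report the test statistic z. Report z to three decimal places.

Sample proportion p̂ = 14/103 = 0.13592.
Null standard error: √(0.25·0.75/103) = √0.001820388 = 0.042666.
z = (p̂ − p₀)/SE = (0.13592 − 0.25)/0.042666 = -2.674.

z = -2.674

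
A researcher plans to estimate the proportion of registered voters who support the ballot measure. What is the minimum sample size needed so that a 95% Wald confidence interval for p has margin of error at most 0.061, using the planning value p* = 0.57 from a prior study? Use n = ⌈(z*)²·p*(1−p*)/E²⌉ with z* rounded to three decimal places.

n = 254

The 95% critical value is z* = 1.960.
p*(1−p*) = 0.2451.
(z*)²·p*(1−p*)/E² = 3.841600·0.2451/0.003721 = 253.044.
⌈253.044⌉ = 254.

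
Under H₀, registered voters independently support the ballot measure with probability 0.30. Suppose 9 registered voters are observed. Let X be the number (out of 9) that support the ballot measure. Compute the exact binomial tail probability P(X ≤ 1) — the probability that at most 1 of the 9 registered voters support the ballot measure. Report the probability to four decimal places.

P = 0.1960

X ~ Binomial(n=9, p=0.30).
P(X ≤ 1) = C(9,0)·0.30^0·0.70^9 + C(9,1)·0.30^1·0.70^8.
= 0.040354 + 0.155650 = 0.1960.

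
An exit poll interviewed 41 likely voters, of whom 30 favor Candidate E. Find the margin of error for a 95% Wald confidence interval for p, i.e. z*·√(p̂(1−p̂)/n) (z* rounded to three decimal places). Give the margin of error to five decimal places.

ME = 0.13562

With x = 30 successes in n = 41, p̂ = 0.73171.
SE(p̂) = √(0.73171·0.26829/41) = 0.069196.
For 95% confidence, z* = 1.960.
So ME = 0.13562.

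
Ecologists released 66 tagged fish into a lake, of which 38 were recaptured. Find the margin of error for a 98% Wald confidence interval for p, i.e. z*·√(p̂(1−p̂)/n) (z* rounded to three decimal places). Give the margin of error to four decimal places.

Sample proportion p̂ = 38/66 = 0.57576.
SE = √(p̂(1−p̂)/n) = √(0.244261/66) = 0.060835.
z* = 2.326 at the 98% level.
Margin of error = z*·SE = 2.326 × 0.060835 = 0.1415.

ME = 0.1415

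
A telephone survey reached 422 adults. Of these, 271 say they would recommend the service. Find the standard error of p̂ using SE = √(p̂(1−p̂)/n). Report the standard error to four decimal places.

SE = 0.0233

p̂ = 271/422 = 0.64218.
p̂(1−p̂) = 0.229785.
Dividing by n and taking the root: √0.000544514 = 0.0233.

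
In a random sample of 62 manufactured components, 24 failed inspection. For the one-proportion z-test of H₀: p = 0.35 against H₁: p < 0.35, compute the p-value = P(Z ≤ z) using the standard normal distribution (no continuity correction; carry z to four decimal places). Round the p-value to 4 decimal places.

p-value = 0.7299

The sample proportion is 24/62 = 0.38710.
Null standard error: √(0.35·0.65/62) = √0.003669355 = 0.060575.
Test statistic (full precision, shown to 4 dp): z = (24/62 − 0.35)/SE₀ ≈ 0.6124.
From the standard normal, P(Z ≤ z) = 0.7299.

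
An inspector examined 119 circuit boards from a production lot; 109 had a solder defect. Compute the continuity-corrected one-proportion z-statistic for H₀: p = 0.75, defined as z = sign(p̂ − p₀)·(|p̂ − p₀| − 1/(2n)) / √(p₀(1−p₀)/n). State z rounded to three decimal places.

z = 4.075

With x = 109 successes in n = 119, p̂ = 0.91597. p̂ − p₀ = 0.165966.
1/(2n) = 0.004202.
Corrected numerator: |0.165966| − 0.004202 = 0.161764.
Null standard error: √(0.75·0.25/119) = √0.001575630 = 0.039694.
z = (+)0.161764/0.039694 = 4.075.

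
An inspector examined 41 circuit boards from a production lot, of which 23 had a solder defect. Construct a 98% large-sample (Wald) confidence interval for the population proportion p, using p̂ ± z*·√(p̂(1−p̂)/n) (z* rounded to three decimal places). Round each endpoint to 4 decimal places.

The sample proportion is 23/41 = 0.56098.
Standard error of p̂: √(0.246282/41) = √0.006006877 = 0.077504.
The 98% critical value is z* = 2.326.
Margin = 2.326·0.077504 = 0.18027.
So the interval runs from 0.3807 to 0.7413.

(0.3807, 0.7413)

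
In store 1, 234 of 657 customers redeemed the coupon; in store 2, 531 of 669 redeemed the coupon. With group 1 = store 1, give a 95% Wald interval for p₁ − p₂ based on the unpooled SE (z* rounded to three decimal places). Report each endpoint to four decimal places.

p̂₁ = 234/657 = 0.35616, p̂₂ = 531/669 = 0.79372; p̂₁ − p̂₂ = -0.43756.
Unpooled SE = √(p̂₁(1−p̂₁)/n₁ + p̂₂(1−p̂₂)/n₂) = √(0.000349028 + 0.000244735) = 0.024367.
z* = 1.960 at the 95% level. Margin of error = 0.04776.
CI: -0.43756 ± 0.04776 = (-0.4853, -0.3898).

(-0.4853, -0.3898)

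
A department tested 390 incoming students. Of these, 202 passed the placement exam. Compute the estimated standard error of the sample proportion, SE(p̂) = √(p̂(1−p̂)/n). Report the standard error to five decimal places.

SE = 0.02530

p̂ = 202/390 = 0.51795.
p̂(1−p̂) = 0.51795·0.48205 = 0.249678.
SE = √(0.249678/390) = 0.02530.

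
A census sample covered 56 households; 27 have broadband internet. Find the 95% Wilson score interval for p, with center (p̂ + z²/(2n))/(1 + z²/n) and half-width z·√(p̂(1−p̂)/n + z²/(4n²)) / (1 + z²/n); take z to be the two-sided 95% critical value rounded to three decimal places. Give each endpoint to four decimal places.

(0.3567, 0.6099)

p̂ = 27/56 = 0.48214; z = 1.960, so z² = 3.841600.
Denominator 1 + z²/n = 1 + 3.841600/56 = 1.068600.
Adjusted center: (0.48214 + z²/(2n))/1.068600 = 0.48329.
Radicand: p̂(1−p̂)/n + z²/(4n²) = 0.004458591 + 0.000306250 = 0.004764841.
Half-width = z·√(radicand)/denom = 1.960·0.069028/1.068600 = 0.12661.
CI: 0.48329 ± 0.12661 = (0.3567, 0.6099).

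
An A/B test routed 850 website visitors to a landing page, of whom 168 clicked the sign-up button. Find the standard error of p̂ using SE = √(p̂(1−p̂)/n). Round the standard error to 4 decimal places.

With x = 168 successes in n = 850, p̂ = 0.19765.
p̂(1−p̂) = 0.19765·0.80235 = 0.158584.
SE = √(0.158584/850) = √0.000186569 = 0.0137.

SE = 0.0137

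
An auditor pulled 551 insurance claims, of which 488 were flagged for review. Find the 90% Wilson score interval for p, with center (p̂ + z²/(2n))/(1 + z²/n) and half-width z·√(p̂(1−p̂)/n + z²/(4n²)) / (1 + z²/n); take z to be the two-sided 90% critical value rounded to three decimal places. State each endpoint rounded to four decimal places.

p̂ = 488/551 = 0.88566; z = 1.645, so z² = 2.706025.
Denominator 1 + z²/n = 1 + 2.706025/551 = 1.004911.
Center = (0.88566 + 0.002456)/1.004911 = 0.88378.
Radicand: p̂(1−p̂)/n + z²/(4n²) = 0.000183783 + 0.000002228 = 0.000186011.
Half-width = z·√(radicand)/denom = 1.645·0.013639/1.004911 = 0.02233.
So the interval runs from 0.8615 to 0.9061.

(0.8615, 0.9061)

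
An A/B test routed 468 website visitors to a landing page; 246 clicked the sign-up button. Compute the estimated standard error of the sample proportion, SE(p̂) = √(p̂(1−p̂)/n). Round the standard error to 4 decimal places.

p̂ = 246/468 = 0.52564.
p̂(1−p̂) = 0.249343.
SE = √(0.249343/468) = 0.0231.

SE = 0.0231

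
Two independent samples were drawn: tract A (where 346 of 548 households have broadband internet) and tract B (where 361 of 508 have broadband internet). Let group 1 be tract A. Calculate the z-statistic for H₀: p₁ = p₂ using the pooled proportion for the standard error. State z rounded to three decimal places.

Sample proportions: p̂₁ = 346/548 = 0.63139 and p̂₂ = 361/508 = 0.71063.
Pooling: p̂ = 707/1056 = 0.66951.
SE = √[p̂(1−p̂)(1/n₁+1/n₂)] = √[0.66951·0.33049·(1/548+1/508)] ≈ 0.028971.
z = -0.07924/0.028971 = -2.735.

z = -2.735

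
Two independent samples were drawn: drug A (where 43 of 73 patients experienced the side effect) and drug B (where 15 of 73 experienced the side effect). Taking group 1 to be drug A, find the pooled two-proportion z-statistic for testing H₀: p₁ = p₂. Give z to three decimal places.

z = 4.736

Sample proportions: p̂₁ = 43/73 = 0.58904 and p̂₂ = 15/73 = 0.20548.
Pooled p̂ = (43+15)/(73+73) = 58/146 = 0.39726.
SE = √[p̂(1−p̂)(1/n₁+1/n₂)] = √[0.39726·0.60274·(1/73+1/73)] ≈ 0.080995.
z = (p̂₁ − p̂₂)/SE = (0.58904 − 0.20548)/0.080995 = 0.38356/0.080995 = 4.736.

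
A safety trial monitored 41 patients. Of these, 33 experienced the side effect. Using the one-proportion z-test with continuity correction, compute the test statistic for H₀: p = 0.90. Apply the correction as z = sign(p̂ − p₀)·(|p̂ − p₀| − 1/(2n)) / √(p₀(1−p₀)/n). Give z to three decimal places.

z = -1.770

With x = 33 successes in n = 41, p̂ = 0.80488. p̂ − p₀ = -0.095122.
Continuity correction 1/(2n) = 1/82 = 0.012195.
Corrected numerator: |-0.095122| − 0.012195 = 0.082927.
Under H₀, SE = √(p₀(1−p₀)/n) = √(0.90·0.10/41) = √0.002195122 = 0.046852.
z = −0.082927/0.046852 = -1.770.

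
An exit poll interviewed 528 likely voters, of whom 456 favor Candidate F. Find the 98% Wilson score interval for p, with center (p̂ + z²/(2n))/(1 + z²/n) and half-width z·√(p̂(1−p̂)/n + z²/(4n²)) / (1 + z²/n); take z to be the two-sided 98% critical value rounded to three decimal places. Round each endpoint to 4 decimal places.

Here p̂ = 456/528 = 0.86364 and z = 2.326 (z² = 5.410276).
1 + z²/n = 1.010247.
Center = (0.86364 + 0.005123)/1.010247 = 0.85995.
Radicand: p̂(1−p̂)/n + z²/(4n²) = 0.000223047 + 0.000004852 = 0.000227899.
Half-width = 2.326·√0.000227899/1.010247 = 0.03476.
Interval: 0.85995 ± 0.03476 → (0.8252, 0.8947).

(0.8252, 0.8947)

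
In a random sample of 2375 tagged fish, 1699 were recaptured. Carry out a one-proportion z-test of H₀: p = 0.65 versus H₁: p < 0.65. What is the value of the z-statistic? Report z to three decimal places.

z = 6.679

With x = 1699 successes in n = 2375, p̂ = 0.71537.
SE₀ = √(0.65·0.35/2375) = 0.009787.
Test statistic: z = 0.06537/0.009787 = 6.679.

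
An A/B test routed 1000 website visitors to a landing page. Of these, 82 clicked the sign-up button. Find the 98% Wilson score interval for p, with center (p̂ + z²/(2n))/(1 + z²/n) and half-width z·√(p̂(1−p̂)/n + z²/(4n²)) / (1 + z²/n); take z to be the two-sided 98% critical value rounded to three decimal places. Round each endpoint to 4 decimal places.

Here p̂ = 82/1000 = 0.08200 and z = 2.326 (z² = 5.410276).
Denominator 1 + z²/n = 1 + 5.410276/1000 = 1.005410.
Adjusted center: (0.08200 + z²/(2n))/1.005410 = 0.08425.
Radicand: p̂(1−p̂)/n + z²/(4n²) = 0.000075276 + 0.000001353 = 0.000076629.
Half-width = 2.326·√0.000076629/1.005410 = 0.02025.
Interval: 0.08425 ± 0.02025 → (0.0640, 0.1045).

(0.0640, 0.1045)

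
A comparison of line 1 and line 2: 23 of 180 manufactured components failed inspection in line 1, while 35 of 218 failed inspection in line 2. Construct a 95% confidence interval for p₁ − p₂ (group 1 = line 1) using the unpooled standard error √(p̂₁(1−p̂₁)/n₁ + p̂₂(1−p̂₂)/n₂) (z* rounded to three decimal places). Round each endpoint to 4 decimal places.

(-0.1017, 0.0362)

p̂₁ = 0.12778, p̂₂ = 0.16055, so the observed difference is -0.03277.
Unpooled SE = √(p̂₁(1−p̂₁)/n₁ + p̂₂(1−p̂₂)/n₂) = √(0.000619170 + 0.000618229) = 0.035177.
For 95% confidence, z* = 1.960. Margin of error = 0.06895.
Interval: -0.03277 ± 0.06895 → (-0.1017, 0.0362).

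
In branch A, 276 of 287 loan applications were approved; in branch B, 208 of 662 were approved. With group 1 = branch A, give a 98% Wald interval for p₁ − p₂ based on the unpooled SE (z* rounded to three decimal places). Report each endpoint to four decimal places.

(0.5979, 0.6970)

p̂₁ = 0.96167, p̂₂ = 0.31420, so the observed difference is 0.64747.
SE = √(0.000128427 + 0.000325496) = √0.000453923 = 0.021305.
For 98% confidence, z* = 2.326. Margin = 2.326·0.021305 = 0.04956.
So the interval runs from 0.5979 to 0.6970.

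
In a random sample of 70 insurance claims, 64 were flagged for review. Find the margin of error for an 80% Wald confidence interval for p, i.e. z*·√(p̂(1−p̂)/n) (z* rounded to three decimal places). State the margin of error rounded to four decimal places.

ME = 0.0429

Sample proportion p̂ = 64/70 = 0.91429.
Standard error of p̂: √(0.078367/70) = √0.001119534 = 0.033459.
The 80% critical value is z* = 1.282.
ME = 1.282·0.033459 = 0.0429.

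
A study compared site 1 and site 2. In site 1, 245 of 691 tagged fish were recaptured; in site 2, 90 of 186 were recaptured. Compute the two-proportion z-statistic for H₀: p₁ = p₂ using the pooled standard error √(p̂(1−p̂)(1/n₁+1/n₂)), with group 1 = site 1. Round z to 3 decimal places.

Sample proportions: p̂₁ = 245/691 = 0.35456 and p̂₂ = 90/186 = 0.48387.
Pooled p̂ = (245+90)/(691+186) = 335/877 = 0.38198.
SE = √[p̂(1−p̂)(1/n₁+1/n₂)] = √[0.38198·0.61802·(1/691+1/186)] ≈ 0.040135.
z = (p̂₁ − p̂₂)/SE = (0.35456 − 0.48387)/0.040135 = -0.12931/0.040135 = -3.222.

z = -3.222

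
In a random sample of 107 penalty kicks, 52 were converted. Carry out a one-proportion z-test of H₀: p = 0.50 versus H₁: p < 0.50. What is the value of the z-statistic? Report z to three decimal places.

Sample proportion p̂ = 52/107 = 0.48598.
SE₀ = √(0.50·0.50/107) = 0.048337.
Test statistic: z = -0.01402/0.048337 = -0.290.

z = -0.290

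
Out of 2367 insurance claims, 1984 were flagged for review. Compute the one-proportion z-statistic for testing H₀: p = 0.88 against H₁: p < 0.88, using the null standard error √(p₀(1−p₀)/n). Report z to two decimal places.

z = -6.26

Sample proportion p̂ = 1984/2367 = 0.83819.
Null standard error: √(0.88·0.12/2367) = √0.000044613 = 0.006679.
Test statistic: z = -0.04181/0.006679 = -6.26.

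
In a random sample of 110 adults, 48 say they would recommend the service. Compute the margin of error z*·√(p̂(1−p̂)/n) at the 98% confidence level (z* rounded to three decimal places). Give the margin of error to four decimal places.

ME = 0.1100

Sample proportion p̂ = 48/110 = 0.43636.
SE(p̂) = √(0.43636·0.56364/110) = 0.047285.
For 98% confidence, z* = 2.326.
ME = 2.326·0.047285 = 0.1100.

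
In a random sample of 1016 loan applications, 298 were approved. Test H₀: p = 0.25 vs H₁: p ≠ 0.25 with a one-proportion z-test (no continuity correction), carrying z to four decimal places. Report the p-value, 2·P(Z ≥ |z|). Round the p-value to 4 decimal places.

The sample proportion is 298/1016 = 0.29331.
Under H₀, SE = √(p₀(1−p₀)/n) = √(0.25·0.75/1016) = √0.000184547 = 0.013585.
Test statistic (full precision, shown to 4 dp): z = (298/1016 − 0.25)/SE₀ ≈ 3.1879.
From the standard normal, 2·P(Z ≥ |z|) = 0.0014.

p-value = 0.0014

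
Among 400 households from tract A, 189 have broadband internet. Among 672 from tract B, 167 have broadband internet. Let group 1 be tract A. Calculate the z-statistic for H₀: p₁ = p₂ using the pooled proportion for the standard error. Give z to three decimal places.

Sample proportions: p̂₁ = 189/400 = 0.47250 and p̂₂ = 167/672 = 0.24851.
Pooled p̂ = (189+167)/(400+672) = 356/1072 = 0.33209.
Pooled SE = √[0.2218061·0.00398810] ≈ 0.029742.
z = (p̂₁ − p̂₂)/SE = (0.47250 − 0.24851)/0.029742 = 0.22399/0.029742 = 7.531.

z = 7.531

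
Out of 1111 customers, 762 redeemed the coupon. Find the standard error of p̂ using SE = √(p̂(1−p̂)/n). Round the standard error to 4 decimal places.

Sample proportion p̂ = 762/1111 = 0.68587.
p̂(1−p̂) = 0.215452.
SE = √(0.215452/1111) = 0.0139.

SE = 0.0139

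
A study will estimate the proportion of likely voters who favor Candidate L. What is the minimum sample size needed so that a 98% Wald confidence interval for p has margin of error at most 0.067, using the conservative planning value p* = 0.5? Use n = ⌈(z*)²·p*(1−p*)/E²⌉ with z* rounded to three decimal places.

The 98% critical value is z* = 2.326.
p*(1−p*) = 0.2500.
Required n before rounding: 5.410276 × 0.2500 / 0.067² = 301.307.
⌈301.307⌉ = 302.

n = 302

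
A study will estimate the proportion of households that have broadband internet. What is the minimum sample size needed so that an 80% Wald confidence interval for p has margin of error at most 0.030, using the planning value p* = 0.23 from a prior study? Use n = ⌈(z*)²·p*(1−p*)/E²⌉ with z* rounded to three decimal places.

n = 324

For 80% confidence, z* = 1.282.
p*(1−p*) = 0.1771.
(z*)²·p*(1−p*)/E² = 1.643524·0.1771/0.000900 = 323.409.
⌈323.409⌉ = 324.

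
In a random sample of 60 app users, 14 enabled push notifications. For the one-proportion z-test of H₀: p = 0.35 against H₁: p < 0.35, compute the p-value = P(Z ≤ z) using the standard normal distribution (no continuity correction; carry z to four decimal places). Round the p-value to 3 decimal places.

p-value = 0.029

The sample proportion is 14/60 = 0.23333.
Null standard error: √(0.35·0.65/60) = √0.003791667 = 0.061577.
z = (p̂ − p₀)/SE = (14/60 − 0.35)/0.061577 ≈ -1.8947.
From the standard normal, P(Z ≤ z) = 0.029.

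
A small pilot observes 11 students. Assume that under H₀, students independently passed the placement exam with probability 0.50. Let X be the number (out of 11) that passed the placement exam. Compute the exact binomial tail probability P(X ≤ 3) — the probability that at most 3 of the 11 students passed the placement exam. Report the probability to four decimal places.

X ~ Binomial(n=11, p=0.50).
P(X ≤ 3) = C(11,0)·0.50^0·0.50^11 + C(11,1)·0.50^1·0.50^10 + C(11,2)·0.50^2·0.50^9 + C(11,3)·0.50^3·0.50^8.
= 0.000488 + 0.005371 + 0.026855 + 0.080566 = 0.1133.

P = 0.1133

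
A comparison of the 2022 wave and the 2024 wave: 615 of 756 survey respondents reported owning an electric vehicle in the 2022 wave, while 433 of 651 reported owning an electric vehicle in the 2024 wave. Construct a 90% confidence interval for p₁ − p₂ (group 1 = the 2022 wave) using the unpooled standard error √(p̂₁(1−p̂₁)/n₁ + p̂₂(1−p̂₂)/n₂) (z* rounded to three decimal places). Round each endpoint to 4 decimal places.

p̂₁ = 0.81349, p̂₂ = 0.66513, so the observed difference is 0.14836.
SE = √(0.000200691 + 0.000342138) = √0.000542829 = 0.023299.
For 90% confidence, z* = 1.645. Margin = 1.645·0.023299 = 0.03833.
Interval: 0.14836 ± 0.03833 → (0.1100, 0.1867).

(0.1100, 0.1867)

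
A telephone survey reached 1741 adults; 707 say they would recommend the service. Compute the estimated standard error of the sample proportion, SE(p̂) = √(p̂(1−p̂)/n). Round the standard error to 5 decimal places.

SE = 0.01177

Sample proportion p̂ = 707/1741 = 0.40609.
p̂(1−p̂) = 0.40609·0.59391 = 0.241181.
Dividing by n and taking the root: √0.000138530 = 0.01177.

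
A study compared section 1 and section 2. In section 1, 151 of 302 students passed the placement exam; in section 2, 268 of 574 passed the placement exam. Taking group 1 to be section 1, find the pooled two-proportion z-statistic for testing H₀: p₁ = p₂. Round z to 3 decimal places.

z = 0.932

p̂₁ = 151/302 = 0.50000, p̂₂ = 268/574 = 0.46690.
Pooled p̂ = (151+268)/(302+574) = 419/876 = 0.47831.
Pooled SE = √[0.2495296·0.00505342] ≈ 0.035510.
z = (p̂₁ − p̂₂)/SE = (0.50000 − 0.46690)/0.035510 = 0.03310/0.035510 = 0.932.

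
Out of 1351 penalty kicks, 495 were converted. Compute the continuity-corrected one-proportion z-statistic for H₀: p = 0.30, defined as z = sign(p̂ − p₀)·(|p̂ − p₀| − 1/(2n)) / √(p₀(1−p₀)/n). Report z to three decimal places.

z = 5.296

Sample proportion p̂ = 495/1351 = 0.36640. p̂ − p₀ = 0.066395.
Continuity correction 1/(2n) = 1/2702 = 0.000370.
Corrected numerator: |0.066395| − 0.000370 = 0.066025.
Null standard error: √(0.30·0.70/1351) = √0.000155440 = 0.012468.
z = (+)0.066025/0.012468 = 5.296.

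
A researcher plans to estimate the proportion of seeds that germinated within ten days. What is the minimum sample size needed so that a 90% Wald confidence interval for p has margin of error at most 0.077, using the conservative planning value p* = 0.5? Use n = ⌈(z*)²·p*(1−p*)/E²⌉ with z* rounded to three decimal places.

n = 115

The 90% critical value is z* = 1.645.
p*(1−p*) = 0.50·0.50 = 0.2500.
Required n before rounding: 2.706025 × 0.2500 / 0.077² = 114.101.
Rounding up, n = 115.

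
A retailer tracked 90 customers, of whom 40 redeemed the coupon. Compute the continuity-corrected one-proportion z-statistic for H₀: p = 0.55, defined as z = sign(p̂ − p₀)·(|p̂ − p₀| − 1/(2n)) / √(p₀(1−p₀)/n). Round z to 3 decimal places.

With x = 40 successes in n = 90, p̂ = 0.44444. p̂ − p₀ = -0.105556.
1/(2n) = 0.005556.
Corrected numerator: |-0.105556| − 0.005556 = 0.100000.
Null standard error: √(0.55·0.45/90) = √0.002750000 = 0.052440.
z = (−)0.100000/0.052440 = -1.907.

z = -1.907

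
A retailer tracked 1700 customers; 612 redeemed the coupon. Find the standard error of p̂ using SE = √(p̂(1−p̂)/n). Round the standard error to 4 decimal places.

SE = 0.0116

With x = 612 successes in n = 1700, p̂ = 0.36000.
p̂(1−p̂) = 0.36000·0.64000 = 0.230400.
SE = √(0.230400/1700) = √0.000135529 = 0.0116.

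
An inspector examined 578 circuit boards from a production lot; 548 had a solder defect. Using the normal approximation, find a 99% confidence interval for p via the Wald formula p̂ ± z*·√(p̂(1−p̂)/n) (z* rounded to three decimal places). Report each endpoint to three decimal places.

(0.924, 0.972)

p̂ = 548/578 = 0.94810.
SE = √(p̂(1−p̂)/n) = √(0.049209/578) = 0.009227.
For 99% confidence, z* = 2.576.
Margin = 2.576·0.009227 = 0.02377.
CI: 0.94810 ± 0.02377 = (0.924, 0.972).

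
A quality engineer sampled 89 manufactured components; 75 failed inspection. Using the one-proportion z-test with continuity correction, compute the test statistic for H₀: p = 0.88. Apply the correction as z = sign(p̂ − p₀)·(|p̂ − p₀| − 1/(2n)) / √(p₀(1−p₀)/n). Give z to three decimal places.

z = -0.920

p̂ = 75/89 = 0.84270. p̂ − p₀ = -0.037303.
1/(2n) = 0.005618.
Corrected numerator: |-0.037303| − 0.005618 = 0.031685.
Under H₀, SE = √(p₀(1−p₀)/n) = √(0.88·0.12/89) = √0.001186517 = 0.034446.
z = −0.031685/0.034446 = -0.920.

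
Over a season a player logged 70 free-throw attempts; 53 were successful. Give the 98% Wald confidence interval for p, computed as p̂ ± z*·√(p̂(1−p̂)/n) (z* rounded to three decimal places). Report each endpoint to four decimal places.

(0.6379, 0.8764)

The sample proportion is 53/70 = 0.75714.
SE = √(p̂(1−p̂)/n) = √(0.183878/70) = 0.051253.
The 98% critical value is z* = 2.326.
Margin = 2.326·0.051253 = 0.11921.
CI: 0.75714 ± 0.11921 = (0.6379, 0.8764).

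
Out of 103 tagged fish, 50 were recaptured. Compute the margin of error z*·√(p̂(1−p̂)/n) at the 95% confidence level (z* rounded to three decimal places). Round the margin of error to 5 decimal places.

p̂ = 50/103 = 0.48544.
Standard error of p̂: √(0.249788/103) = √0.002425125 = 0.049246.
The 95% critical value is z* = 1.960.
ME = 1.960·0.049246 = 0.09652.

ME = 0.09652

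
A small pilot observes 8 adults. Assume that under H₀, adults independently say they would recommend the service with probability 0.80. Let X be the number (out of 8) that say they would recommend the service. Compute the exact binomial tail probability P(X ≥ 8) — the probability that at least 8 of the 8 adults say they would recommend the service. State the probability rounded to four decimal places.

X ~ Binomial(n=8, p=0.80).
P(X ≥ 8) = C(8,8)·0.80^8·0.20^0.
= 0.167772 = 0.1678.

P = 0.1678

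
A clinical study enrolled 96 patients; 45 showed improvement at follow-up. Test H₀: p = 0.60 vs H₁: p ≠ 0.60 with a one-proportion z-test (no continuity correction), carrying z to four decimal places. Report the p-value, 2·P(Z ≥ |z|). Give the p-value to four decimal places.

p-value = 0.0087

p̂ = 45/96 = 0.46875.
SE₀ = √(0.60·0.40/96) = 0.050000.
z = (p̂ − p₀)/SE = (45/96 − 0.60)/0.050000 ≈ -2.6250.
p-value = 2·P(Z ≥ |z|) with z = -2.6250 → 0.0087.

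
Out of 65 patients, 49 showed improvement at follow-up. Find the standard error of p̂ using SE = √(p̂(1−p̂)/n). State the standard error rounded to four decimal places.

With x = 49 successes in n = 65, p̂ = 0.75385.
p̂(1−p̂) = 0.185560.
Dividing by n and taking the root: √0.002854769 = 0.0534.

SE = 0.0534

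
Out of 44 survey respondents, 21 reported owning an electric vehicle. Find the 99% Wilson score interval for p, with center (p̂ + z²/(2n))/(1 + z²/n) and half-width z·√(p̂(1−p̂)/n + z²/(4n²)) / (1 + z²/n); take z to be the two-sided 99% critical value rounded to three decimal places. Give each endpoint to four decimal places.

(0.2994, 0.6611)

Here p̂ = 21/44 = 0.47727 and z = 2.576 (z² = 6.635776).
Denominator 1 + z²/n = 1 + 6.635776/44 = 1.150813.
Adjusted center: (0.47727 + z²/(2n))/1.150813 = 0.48025.
Radicand: p̂(1−p̂)/n + z²/(4n²) = 0.005670079 + 0.000856893 = 0.006526972.
Half-width = 2.576·√0.006526972/1.150813 = 0.18084.
So the interval runs from 0.2994 to 0.6611.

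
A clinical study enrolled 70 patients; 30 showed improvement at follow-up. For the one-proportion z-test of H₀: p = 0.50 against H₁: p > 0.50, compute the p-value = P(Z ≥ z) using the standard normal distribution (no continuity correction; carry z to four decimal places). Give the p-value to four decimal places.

p-value = 0.8840

The sample proportion is 30/70 = 0.42857.
Null standard error: √(0.50·0.50/70) = √0.003571429 = 0.059761.
Test statistic (full precision, shown to 4 dp): z = (30/70 − 0.50)/SE₀ ≈ -1.1952.
From the standard normal, P(Z ≥ z) = 0.8840.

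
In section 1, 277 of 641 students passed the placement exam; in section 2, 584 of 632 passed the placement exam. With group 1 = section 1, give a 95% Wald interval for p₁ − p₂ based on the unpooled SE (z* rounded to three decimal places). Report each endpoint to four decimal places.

(-0.5355, -0.4484)

p̂₁ = 277/641 = 0.43214, p̂₂ = 584/632 = 0.92405; p̂₁ − p̂₂ = -0.49191.
Unpooled SE = √(p̂₁(1−p̂₁)/n₁ + p̂₂(1−p̂₂)/n₂) = √(0.000382831 + 0.000111046) = 0.022223.
The 95% critical value is z* = 1.960. Margin = 1.960·0.022223 = 0.04356.
So the interval runs from -0.5355 to -0.4484.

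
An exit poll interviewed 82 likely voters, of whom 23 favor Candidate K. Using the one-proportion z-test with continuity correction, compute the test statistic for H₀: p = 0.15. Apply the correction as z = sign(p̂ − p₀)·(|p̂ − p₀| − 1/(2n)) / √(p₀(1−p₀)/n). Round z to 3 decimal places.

The sample proportion is 23/82 = 0.28049. p̂ − p₀ = 0.130488.
1/(2n) = 0.006098.
Corrected numerator: |0.130488| − 0.006098 = 0.124390.
Under H₀, SE = √(p₀(1−p₀)/n) = √(0.15·0.85/82) = √0.001554878 = 0.039432.
z = (+)0.124390/0.039432 = 3.155.

z = 3.155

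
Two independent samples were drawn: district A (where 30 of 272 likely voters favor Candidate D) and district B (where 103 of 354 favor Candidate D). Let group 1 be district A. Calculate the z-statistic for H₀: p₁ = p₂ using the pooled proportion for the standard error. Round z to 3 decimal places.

Sample proportions: p̂₁ = 30/272 = 0.11029 and p̂₂ = 103/354 = 0.29096.
Pooling: p̂ = 133/626 = 0.21246.
Pooled SE = √[0.1673208·0.00650133] ≈ 0.032982.
z = (p̂₁ − p̂₂)/SE = (0.11029 − 0.29096)/0.032982 = -0.18067/0.032982 = -5.478.

z = -5.478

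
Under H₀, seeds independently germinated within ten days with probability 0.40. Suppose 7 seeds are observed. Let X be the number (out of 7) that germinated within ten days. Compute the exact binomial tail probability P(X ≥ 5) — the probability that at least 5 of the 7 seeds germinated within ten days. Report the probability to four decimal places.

X ~ Binomial(n=7, p=0.40).
P(X ≥ 5) = C(7,5)·0.40^5·0.60^2 + C(7,6)·0.40^6·0.60^1 + C(7,7)·0.40^7·0.60^0.
= 0.077414 + 0.017203 + 0.001638 = 0.0963.

P = 0.0963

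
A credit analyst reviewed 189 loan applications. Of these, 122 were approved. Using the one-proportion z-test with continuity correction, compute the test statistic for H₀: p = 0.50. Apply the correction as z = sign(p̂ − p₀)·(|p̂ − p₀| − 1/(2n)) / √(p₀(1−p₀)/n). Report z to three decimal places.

The sample proportion is 122/189 = 0.64550. p̂ − p₀ = 0.145503.
Continuity correction 1/(2n) = 1/378 = 0.002646.
Corrected numerator: |0.145503| − 0.002646 = 0.142857.
Null standard error: √(0.50·0.50/189) = √0.001322751 = 0.036370.
z = +0.142857/0.036370 = 3.928.

z = 3.928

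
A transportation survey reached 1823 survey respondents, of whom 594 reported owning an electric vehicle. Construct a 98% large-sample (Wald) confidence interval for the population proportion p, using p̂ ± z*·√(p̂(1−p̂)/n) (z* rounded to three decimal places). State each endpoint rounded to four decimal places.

(0.3003, 0.3514)

The sample proportion is 594/1823 = 0.32584.
Standard error of p̂: √(0.219667/1823) = √0.000120498 = 0.010977.
z* = 2.326 at the 98% level.
Margin of error: 2.326 × 0.010977 = 0.02553.
CI: 0.32584 ± 0.02553 = (0.3003, 0.3514).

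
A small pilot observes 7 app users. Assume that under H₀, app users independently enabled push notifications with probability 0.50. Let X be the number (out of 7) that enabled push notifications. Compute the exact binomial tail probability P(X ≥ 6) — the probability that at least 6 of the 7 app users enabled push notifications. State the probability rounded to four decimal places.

X ~ Binomial(n=7, p=0.50).
P(X ≥ 6) = C(7,6)·0.50^6·0.50^1 + C(7,7)·0.50^7·0.50^0.
= 0.054688 + 0.007812 = 0.0625.

P = 0.0625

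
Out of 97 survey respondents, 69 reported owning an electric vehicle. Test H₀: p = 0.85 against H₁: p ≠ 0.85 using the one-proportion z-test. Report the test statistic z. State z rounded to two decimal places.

The sample proportion is 69/97 = 0.71134.
SE₀ = √(0.85·0.15/97) = 0.036255.
z = (0.71134 − 0.85)/0.036255 = -0.13866/0.036255 = -3.82.

z = -3.82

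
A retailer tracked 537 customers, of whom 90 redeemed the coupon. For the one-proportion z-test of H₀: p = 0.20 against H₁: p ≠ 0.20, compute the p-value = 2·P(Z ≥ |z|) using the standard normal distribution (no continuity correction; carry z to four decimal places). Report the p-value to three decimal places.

The sample proportion is 90/537 = 0.16760.
Null standard error: √(0.20·0.80/537) = √0.000297952 = 0.017261.
z = (p̂ − p₀)/SE = (90/537 − 0.20)/0.017261 ≈ -1.8772.
p-value = 2·P(Z ≥ |z|) with z = -1.8772 → 0.060.

p-value = 0.060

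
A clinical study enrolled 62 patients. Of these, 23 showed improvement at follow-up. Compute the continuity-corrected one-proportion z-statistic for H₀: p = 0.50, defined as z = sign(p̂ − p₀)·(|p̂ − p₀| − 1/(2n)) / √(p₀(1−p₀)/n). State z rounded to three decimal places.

z = -1.905

With x = 23 successes in n = 62, p̂ = 0.37097. p̂ − p₀ = -0.129032.
Continuity correction 1/(2n) = 1/124 = 0.008065.
Corrected numerator: |-0.129032| − 0.008065 = 0.120967.
SE₀ = √(0.50·0.50/62) = 0.063500.
z = (−)0.120967/0.063500 = -1.905.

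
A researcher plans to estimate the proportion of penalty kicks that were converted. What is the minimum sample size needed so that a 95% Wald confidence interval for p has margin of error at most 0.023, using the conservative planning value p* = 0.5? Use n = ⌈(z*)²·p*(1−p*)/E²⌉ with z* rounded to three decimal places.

n = 1816

For 95% confidence, z* = 1.960.
p*(1−p*) = 0.50·0.50 = 0.2500.
Required n before rounding: 3.841600 × 0.2500 / 0.023² = 1815.501.
Rounding up, n = 1816.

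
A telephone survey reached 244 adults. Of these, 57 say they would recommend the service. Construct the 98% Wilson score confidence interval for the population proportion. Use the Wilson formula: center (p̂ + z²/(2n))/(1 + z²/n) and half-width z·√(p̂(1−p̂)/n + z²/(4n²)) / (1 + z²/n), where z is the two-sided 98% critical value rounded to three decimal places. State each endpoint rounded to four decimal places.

Here p̂ = 57/244 = 0.23361 and z = 2.326 (z² = 5.410276).
Denominator 1 + z²/n = 1 + 5.410276/244 = 1.022173.
Center = (0.23361 + 0.011087)/1.022173 = 0.23939.
Radicand: p̂(1−p̂)/n + z²/(4n²) = 0.000733748 + 0.000022719 = 0.000756467.
Half-width = z·√(radicand)/denom = 2.326·0.027504/1.022173 = 0.06259.
CI: 0.23939 ± 0.06259 = (0.1768, 0.3020).

(0.1768, 0.3020)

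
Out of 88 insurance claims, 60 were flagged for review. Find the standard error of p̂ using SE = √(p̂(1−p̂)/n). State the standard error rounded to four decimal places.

p̂ = 60/88 = 0.68182.
p̂(1−p̂) = 0.216941.
SE = √(0.216941/88) = 0.0497.

SE = 0.0497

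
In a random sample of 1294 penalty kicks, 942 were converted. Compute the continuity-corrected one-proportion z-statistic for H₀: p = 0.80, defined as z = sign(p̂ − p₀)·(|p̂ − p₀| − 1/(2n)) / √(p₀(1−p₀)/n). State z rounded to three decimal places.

z = -6.442

p̂ = 942/1294 = 0.72798. p̂ − p₀ = -0.072025.
Continuity correction 1/(2n) = 1/2588 = 0.000386.
Corrected numerator: |-0.072025| − 0.000386 = 0.071639.
SE₀ = √(0.80·0.20/1294) = 0.011120.
z = (−)0.071639/0.011120 = -6.442.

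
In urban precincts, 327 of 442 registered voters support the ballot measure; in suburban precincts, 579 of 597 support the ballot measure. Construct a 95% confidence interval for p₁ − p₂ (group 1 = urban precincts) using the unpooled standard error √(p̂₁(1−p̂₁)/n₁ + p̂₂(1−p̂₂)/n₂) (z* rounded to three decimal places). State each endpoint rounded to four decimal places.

(-0.2732, -0.1869)

p̂₁ = 0.73982, p̂₂ = 0.96985, so the observed difference is -0.23003.
SE = √(0.000435491 + 0.000048981) = √0.000484472 = 0.022011.
z* = 1.960 at the 95% level. Margin of error = 0.04314.
CI: -0.23003 ± 0.04314 = (-0.2732, -0.1869).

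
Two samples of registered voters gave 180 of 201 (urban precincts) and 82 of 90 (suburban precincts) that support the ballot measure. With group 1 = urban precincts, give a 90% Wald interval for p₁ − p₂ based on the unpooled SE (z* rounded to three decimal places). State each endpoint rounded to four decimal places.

p̂₁ = 0.89552, p̂₂ = 0.91111, so the observed difference is -0.01559.
Unpooled SE = √(p̂₁(1−p̂₁)/n₁ + p̂₂(1−p̂₂)/n₂) = √(0.000465483 + 0.000899863) = 0.036951.
For 90% confidence, z* = 1.645. Margin = 1.645·0.036951 = 0.06078.
So the interval runs from -0.0764 to 0.0452.

(-0.0764, 0.0452)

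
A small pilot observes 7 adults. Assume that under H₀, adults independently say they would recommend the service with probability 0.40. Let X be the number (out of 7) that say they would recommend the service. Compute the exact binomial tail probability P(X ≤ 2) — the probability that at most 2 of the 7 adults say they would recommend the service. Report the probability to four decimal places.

P = 0.4199

X is binomial with n = 7 and p = 0.40.
P(X ≤ 2) = C(7,0)·0.40^0·0.60^7 + C(7,1)·0.40^1·0.60^6 + C(7,2)·0.40^2·0.60^5.
= 0.027994 + 0.130637 + 0.261274 = 0.4199.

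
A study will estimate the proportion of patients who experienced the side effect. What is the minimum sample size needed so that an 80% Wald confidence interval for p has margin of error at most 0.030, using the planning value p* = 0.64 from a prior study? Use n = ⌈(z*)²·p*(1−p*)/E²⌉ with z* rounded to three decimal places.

n = 421

z* = 1.282 at the 80% level.
p*(1−p*) = 0.64·0.36 = 0.2304.
Required n before rounding: 1.643524 × 0.2304 / 0.030² = 420.742.
⌈420.742⌉ = 421.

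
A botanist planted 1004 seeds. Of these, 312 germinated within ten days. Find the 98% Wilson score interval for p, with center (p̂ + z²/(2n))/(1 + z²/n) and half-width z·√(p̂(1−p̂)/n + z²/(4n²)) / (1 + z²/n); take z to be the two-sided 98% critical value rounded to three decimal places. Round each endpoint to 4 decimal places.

(0.2779, 0.3457)

p̂ = 312/1004 = 0.31076; z = 2.326, so z² = 5.410276.
Denominator 1 + z²/n = 1 + 5.410276/1004 = 1.005389.
Adjusted center: (0.31076 + z²/(2n))/1.005389 = 0.31177.
Radicand: p̂(1−p̂)/n + z²/(4n²) = 0.000213334 + 0.000001342 = 0.000214676.
Half-width = 2.326·√0.000214676/1.005389 = 0.03390.
CI: 0.31177 ± 0.03390 = (0.2779, 0.3457).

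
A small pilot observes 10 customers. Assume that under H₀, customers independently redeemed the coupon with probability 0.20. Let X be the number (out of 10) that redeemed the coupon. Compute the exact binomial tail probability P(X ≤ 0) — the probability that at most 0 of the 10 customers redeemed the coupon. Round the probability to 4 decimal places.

X is binomial with n = 10 and p = 0.20.
P(X ≤ 0) = C(10,0)·0.20^0·0.80^10.
= 0.107374 = 0.1074.

P = 0.1074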